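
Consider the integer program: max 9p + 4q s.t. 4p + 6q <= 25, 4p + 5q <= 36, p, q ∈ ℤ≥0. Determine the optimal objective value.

The continuous relaxation peaks at (6.25, 0) with value 56.25; rounding to a feasible lattice point costs some objective.
(p,q)=(6,0): 4·6+6·0=24≤25, 4·6+5·0=24≤36, objective 54.
(p,q)=(5,0): 4·5+6·0=20≤25, 4·5+5·0=20≤36, objective 45.
Maximum is 54 at (p,q)=(6,0).

54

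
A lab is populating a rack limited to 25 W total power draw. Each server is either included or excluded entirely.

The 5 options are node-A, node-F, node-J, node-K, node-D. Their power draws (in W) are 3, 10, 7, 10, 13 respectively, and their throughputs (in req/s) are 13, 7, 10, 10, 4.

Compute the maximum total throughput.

This is a 0-1 knapsack instance.
node-A + node-F + node-J: power draw 3 + 10 + 7 = 20 ≤ 25, throughput 13 + 7 + 10 = 30.
node-A + node-J + node-K: power draw 3 + 7 + 10 = 20 ≤ 25, throughput 13 + 10 + 10 = 33.
Best is node-A, node-J, and node-K with total throughput 33.

33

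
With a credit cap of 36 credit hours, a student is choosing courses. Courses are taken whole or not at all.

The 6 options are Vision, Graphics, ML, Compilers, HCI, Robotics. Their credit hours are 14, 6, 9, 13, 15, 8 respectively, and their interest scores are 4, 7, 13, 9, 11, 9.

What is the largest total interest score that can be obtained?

38

Allowing fractional choices, the relaxed optimum would be about 38.5, but courses are indivisible.
Graphics + ML + HCI: credit hours 6 + 9 + 15 = 30 ≤ 36, interest score 7 + 13 + 11 = 31.
Graphics + ML + Compilers + Robotics: credit hours 6 + 9 + 13 + 8 = 36 ≤ 36, interest score 7 + 13 + 9 + 9 = 38.
ML + HCI + Robotics: credit hours 9 + 15 + 8 = 32 ≤ 36, interest score 13 + 11 + 9 = 33.
Best is Graphics, ML, Compilers, and Robotics with total interest score 38.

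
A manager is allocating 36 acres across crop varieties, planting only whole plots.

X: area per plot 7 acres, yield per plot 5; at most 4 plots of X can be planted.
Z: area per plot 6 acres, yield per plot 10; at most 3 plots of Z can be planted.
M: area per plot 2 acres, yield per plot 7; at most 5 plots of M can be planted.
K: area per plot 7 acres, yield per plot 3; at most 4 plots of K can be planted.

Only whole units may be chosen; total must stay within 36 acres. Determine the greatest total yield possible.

Take 1×X, 3×Z, and 5×M: area 35 ≤ 36, yield 1·5 + 3·10 + 5·7 = 70.
M has the best ratio (7/2) and is taken to its limit of 5; remaining capacity is filled optimally with the others.

70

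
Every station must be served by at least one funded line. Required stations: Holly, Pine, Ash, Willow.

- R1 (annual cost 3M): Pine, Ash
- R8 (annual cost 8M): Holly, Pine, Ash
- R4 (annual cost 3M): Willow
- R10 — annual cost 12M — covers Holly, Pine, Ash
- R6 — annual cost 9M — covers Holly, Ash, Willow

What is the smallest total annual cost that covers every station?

11

The greedy cost-per-new-station heuristic would pick R1, R4, and R8 for 14, but a cheaper cover exists.
Choose R8 and R4: together they cover Holly, Pine, Ash, Willow — every station.
Total annual cost: 8 + 3 = 11.
No cover costs less than 11.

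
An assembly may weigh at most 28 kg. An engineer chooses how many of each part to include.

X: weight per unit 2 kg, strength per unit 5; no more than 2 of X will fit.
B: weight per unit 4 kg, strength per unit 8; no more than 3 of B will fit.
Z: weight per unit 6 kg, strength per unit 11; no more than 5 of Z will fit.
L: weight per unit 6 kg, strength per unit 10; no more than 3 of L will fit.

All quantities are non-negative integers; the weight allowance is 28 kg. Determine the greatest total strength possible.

56

X has the best ratio (5/2); taking only X gives at most 2×5 = 10 (stopped by the supply cap of 2).
Mixing does better — 2×X, 3×B, and 2×Z: weight 28 ≤ 28, strength 2·5 + 3·8 + 2·11 = 56.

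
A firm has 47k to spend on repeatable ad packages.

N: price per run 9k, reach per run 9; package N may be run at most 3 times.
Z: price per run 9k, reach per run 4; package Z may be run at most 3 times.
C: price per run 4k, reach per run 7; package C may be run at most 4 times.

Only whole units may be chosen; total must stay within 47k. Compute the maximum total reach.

55

3×N and 4×C: price 43 ≤ 47, reach 3·9 + 4·7 = 55.
2×N, 1×Z, and 4×C: price 43 ≤ 47, reach 2·9 + 1·4 + 4·7 = 50.
Best is 55.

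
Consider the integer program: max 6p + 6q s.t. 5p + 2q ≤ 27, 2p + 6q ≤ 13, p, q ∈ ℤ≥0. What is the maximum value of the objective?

(p,q)=(5,0): 5·5+2·0=25≤27, 2·5+6·0=10≤13, objective 30.
(p,q)=(4,0): 5·4+2·0=20≤27, 2·4+6·0=8≤13, objective 24.
The best lattice point is (5,0), giving 30.

30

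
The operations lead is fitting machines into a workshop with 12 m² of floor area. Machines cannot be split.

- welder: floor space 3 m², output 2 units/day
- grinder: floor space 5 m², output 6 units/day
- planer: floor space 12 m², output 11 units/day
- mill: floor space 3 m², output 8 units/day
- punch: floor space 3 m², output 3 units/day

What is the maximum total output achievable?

17

This is a 0-1 knapsack instance.
Allowing fractional choices, the relaxed optimum would be about 17.9, but machines are indivisible.
welder + grinder + mill: floor space 3 + 5 + 3 = 11 ≤ 12, output 2 + 6 + 8 = 16.
grinder + mill + punch: floor space 5 + 3 + 3 = 11 ≤ 12, output 6 + 8 + 3 = 17.
Best is grinder, mill, and punch with total output 17.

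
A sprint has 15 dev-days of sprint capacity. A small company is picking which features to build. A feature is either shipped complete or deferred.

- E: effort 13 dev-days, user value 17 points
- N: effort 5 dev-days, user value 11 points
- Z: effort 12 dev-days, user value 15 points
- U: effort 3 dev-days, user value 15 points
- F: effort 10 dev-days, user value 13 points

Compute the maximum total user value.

30

Take Z and U: effort 12 + 3 = 15 ≤ 15, user value 15 + 15 = 30.
No other feasible combination does better.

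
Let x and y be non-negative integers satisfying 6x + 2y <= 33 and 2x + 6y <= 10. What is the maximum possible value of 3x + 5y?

15

(x,y)=(5,0): 6·5+2·0=30≤33, 2·5+6·0=10≤10, objective 15.
(x,y)=(4,0): 6·4+2·0=24≤33, 2·4+6·0=8≤10, objective 12.
Maximum is 15 at (x,y)=(5,0).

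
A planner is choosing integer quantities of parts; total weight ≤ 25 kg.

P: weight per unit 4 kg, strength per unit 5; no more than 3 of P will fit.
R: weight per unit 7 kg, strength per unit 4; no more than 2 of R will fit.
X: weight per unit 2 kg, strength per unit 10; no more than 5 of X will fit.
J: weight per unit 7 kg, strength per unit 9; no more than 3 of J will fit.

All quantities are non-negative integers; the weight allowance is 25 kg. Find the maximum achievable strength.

Take 2×P, 5×X, and 1×J: weight 25 ≤ 25, strength 2·5 + 5·10 + 1·9 = 69.
X has the best ratio (10/2) and is taken to its limit of 5; remaining capacity is filled optimally with the others.

69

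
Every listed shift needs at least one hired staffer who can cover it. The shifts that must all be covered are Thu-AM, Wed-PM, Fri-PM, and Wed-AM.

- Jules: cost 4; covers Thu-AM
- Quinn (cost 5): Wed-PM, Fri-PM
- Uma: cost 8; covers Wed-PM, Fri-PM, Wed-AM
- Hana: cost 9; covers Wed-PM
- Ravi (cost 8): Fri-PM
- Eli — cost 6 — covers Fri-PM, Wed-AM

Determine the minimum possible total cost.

Choose Jules and Uma: together they cover Thu-AM, Wed-PM, Fri-PM, Wed-AM — every shift.
Total cost: 4 + 8 = 12.

12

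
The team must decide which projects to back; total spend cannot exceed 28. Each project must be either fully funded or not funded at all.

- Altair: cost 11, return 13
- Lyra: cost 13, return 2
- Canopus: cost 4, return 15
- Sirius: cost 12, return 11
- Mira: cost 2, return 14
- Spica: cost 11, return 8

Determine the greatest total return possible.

Allowing fractional choices, the relaxed optimum would be about 52.1, but projects are indivisible.
Canopus + Sirius + Mira: cost 4 + 12 + 2 = 18 ≤ 28, return 15 + 11 + 14 = 40.
Altair + Canopus + Mira: cost 11 + 4 + 2 = 17 ≤ 28, return 13 + 15 + 14 = 42.
Altair + Canopus + Mira + Spica: cost 11 + 4 + 2 + 11 = 28 ≤ 28, return 13 + 15 + 14 + 8 = 50.
Best is Altair, Canopus, Mira, and Spica with total return 50.

50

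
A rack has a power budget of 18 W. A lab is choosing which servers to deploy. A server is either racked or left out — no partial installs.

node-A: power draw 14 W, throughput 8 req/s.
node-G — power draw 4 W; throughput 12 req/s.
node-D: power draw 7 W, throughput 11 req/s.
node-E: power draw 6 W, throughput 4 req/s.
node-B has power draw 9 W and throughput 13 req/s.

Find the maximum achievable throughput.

27

node-G + node-D + node-E: power draw 4 + 7 + 6 = 17 ≤ 18, throughput 12 + 11 + 4 = 27.
node-G + node-B: power draw 4 + 9 = 13 ≤ 18, throughput 12 + 13 = 25.
Best is node-G, node-D, and node-E with total throughput 27.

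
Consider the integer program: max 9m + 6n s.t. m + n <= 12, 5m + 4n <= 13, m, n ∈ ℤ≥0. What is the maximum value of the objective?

21

The continuous relaxation peaks at (2.6, 0) with value 23.40; rounding to a feasible lattice point costs some objective.
(m,n)=(1,2) is feasible, giving 21.
(m,n)=(0,3) is feasible, giving 18.
Maximum is 21 at (m,n)=(1,2).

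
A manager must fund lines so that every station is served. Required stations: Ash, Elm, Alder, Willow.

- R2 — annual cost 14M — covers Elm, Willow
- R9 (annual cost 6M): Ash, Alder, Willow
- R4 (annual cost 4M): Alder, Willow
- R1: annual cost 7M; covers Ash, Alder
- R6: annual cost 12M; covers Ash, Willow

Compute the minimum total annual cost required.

20

Choose R2 and R9: together they cover Ash, Elm, Alder, Willow — every station.
Total annual cost: 14 + 6 = 20.
No cover costs less than 20.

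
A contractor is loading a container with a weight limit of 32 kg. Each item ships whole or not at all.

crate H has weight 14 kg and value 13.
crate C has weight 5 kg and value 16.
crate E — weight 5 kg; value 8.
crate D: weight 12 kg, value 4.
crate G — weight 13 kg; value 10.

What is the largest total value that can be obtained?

This is a 0-1 knapsack instance.
Allowing fractional choices, the relaxed optimum would be about 43.2, but items are indivisible.
crate H + crate C + crate E: weight 14 + 5 + 5 = 24 ≤ 32, value 13 + 16 + 8 = 37.
crate H + crate C + crate G: weight 14 + 5 + 13 = 32 ≤ 32, value 13 + 16 + 10 = 39.
crate C + crate E + crate G: weight 5 + 5 + 13 = 23 ≤ 32, value 16 + 8 + 10 = 34.
Best is crate H, crate C, and crate G with total value 39.

39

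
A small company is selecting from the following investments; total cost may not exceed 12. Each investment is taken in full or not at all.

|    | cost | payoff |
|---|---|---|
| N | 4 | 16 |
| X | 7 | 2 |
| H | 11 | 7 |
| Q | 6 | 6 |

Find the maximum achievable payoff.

22

This is a 0-1 knapsack instance.
Take N and Q: cost 4 + 6 = 10 ≤ 12, payoff 16 + 6 = 22.
No other feasible combination does better.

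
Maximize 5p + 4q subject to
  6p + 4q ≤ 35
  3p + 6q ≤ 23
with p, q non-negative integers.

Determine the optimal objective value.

29

(p,q)=(5,1) is feasible, giving 29.
(p,q)=(5,0) is feasible, giving 25.
(p,q)=(4,1) is feasible, giving 24.
No feasible integer point exceeds 29.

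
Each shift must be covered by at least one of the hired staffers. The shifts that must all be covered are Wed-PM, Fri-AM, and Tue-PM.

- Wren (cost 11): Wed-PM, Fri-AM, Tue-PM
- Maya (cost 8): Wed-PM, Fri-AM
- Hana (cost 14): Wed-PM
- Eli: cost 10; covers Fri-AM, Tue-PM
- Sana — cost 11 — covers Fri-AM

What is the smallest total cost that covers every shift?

Wren alone covers Wed-PM, Fri-AM, Tue-PM — every shift.
Total cost: 11.

11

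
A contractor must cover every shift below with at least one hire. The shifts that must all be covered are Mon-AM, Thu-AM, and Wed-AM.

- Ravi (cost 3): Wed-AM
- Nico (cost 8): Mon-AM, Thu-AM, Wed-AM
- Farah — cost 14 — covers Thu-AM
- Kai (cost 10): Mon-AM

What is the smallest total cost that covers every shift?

Nico alone covers Mon-AM, Thu-AM, Wed-AM — every shift.
Total cost: 8.
No cover costs less than 8.

8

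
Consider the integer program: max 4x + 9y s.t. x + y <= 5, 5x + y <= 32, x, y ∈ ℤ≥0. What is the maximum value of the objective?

(x,y)=(0,5): 1·0+1·5=5≤5, 5·0+1·5=5≤32, objective 45.
(x,y)=(1,4): 1·1+1·4=5≤5, 5·1+1·4=9≤32, objective 40.
(x,y)=(0,4): 1·0+1·4=4≤5, 5·0+1·4=4≤32, objective 36.
The best lattice point is (0,5), giving 45.

45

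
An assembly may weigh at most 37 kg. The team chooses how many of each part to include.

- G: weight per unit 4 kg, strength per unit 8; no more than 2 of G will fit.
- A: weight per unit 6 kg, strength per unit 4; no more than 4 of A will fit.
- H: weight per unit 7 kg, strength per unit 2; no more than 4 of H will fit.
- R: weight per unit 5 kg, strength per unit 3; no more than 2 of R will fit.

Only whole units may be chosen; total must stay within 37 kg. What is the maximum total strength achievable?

Take 2×G, 4×A, and 1×R: weight 37 ≤ 37, strength 2·8 + 4·4 + 1·3 = 35.
G has the best ratio (8/4) and is taken to its limit of 2; remaining capacity is filled optimally with the others.

35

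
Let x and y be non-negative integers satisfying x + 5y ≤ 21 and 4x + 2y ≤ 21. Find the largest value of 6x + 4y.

32

(x,y)=(4,2) is feasible, giving 32.
(x,y)=(3,3) is feasible, giving 30.
Maximum is 32 at (x,y)=(4,2).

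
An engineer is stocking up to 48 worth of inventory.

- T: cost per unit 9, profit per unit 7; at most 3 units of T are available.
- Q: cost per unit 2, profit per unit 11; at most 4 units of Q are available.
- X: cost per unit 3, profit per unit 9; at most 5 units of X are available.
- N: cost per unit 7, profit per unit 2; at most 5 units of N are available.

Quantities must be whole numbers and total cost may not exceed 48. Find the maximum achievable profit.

105

Take 2×T, 4×Q, 5×X, and 1×N: cost 48 ≤ 48, profit 2·7 + 4·11 + 5·9 + 1·2 = 105.
Q has the best ratio (11/2) and is taken to its limit of 4; remaining capacity is filled optimally with the others.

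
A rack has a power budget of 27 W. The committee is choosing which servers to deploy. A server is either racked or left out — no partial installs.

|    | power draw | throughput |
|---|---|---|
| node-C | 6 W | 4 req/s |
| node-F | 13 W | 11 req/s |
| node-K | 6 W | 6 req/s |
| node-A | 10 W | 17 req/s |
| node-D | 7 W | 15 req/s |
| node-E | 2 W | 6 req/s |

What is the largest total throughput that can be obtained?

44

node-K + node-A + node-D + node-E: power draw 6 + 10 + 7 + 2 = 25 ≤ 27, throughput 6 + 17 + 15 + 6 = 44.
node-A + node-D + node-E: power draw 10 + 7 + 2 = 19 ≤ 27, throughput 17 + 15 + 6 = 38.
node-C + node-A + node-D + node-E: power draw 6 + 10 + 7 + 2 = 25 ≤ 27, throughput 4 + 17 + 15 + 6 = 42.
Best is node-K, node-A, node-D, and node-E with total throughput 44.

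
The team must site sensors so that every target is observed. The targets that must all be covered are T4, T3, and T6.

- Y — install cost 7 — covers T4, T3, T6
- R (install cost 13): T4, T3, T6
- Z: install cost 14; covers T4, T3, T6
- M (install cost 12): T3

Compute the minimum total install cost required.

Y alone covers T4, T3, T6 — every target.
Total install cost: 7.
No cover costs less than 7.

7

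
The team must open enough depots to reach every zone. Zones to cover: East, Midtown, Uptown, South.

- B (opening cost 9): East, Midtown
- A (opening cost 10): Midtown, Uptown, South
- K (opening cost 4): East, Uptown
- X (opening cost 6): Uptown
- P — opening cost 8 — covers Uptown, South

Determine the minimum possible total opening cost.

Choose A and K: together they cover East, Midtown, Uptown, South — every zone.
Total opening cost: 10 + 4 = 14.
No cover costs less than 14.

14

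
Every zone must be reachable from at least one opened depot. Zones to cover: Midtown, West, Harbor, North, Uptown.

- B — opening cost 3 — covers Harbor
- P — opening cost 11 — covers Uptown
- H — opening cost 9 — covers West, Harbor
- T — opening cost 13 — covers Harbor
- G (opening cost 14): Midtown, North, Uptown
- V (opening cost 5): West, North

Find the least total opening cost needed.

22

Choose B, G, and V: together they cover Midtown, West, Harbor, North, Uptown — every zone.
Total opening cost: 3 + 14 + 5 = 22.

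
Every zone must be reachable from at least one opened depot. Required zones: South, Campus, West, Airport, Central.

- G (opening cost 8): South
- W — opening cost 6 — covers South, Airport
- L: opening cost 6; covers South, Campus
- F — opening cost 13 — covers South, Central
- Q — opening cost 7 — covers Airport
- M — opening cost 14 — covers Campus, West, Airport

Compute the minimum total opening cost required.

27

The greedy cost-per-new-zone heuristic would pick W, L, F, and M for 39, but a cheaper cover exists.
Choose F and M: together they cover South, Campus, West, Airport, Central — every zone.
Total opening cost: 13 + 14 = 27.
No cover costs less than 27.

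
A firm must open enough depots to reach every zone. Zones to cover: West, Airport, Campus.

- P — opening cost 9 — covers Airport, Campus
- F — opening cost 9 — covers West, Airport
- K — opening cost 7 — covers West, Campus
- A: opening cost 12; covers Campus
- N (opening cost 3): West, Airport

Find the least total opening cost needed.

10

Choose K and N: together they cover West, Airport, Campus — every zone.
Total opening cost: 7 + 3 = 10.
No cover costs less than 10.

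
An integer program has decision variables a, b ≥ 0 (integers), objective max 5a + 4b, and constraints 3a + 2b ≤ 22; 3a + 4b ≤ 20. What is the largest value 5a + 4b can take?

(a,b)=(6,0): 3·6+2·0=18≤22, 3·6+4·0=18≤20, objective 30.
(a,b)=(5,1): 3·5+2·1=17≤22, 3·5+4·1=19≤20, objective 29.
(a,b)=(5,0): 3·5+2·0=15≤22, 3·5+4·0=15≤20, objective 25.
The best lattice point is (6,0), giving 30.

30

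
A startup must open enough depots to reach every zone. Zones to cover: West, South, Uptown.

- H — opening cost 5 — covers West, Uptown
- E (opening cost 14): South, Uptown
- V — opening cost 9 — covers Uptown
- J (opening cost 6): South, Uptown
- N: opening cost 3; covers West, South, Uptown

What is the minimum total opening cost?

3

N alone covers West, South, Uptown — every zone.
Total opening cost: 3.
No cover costs less than 3.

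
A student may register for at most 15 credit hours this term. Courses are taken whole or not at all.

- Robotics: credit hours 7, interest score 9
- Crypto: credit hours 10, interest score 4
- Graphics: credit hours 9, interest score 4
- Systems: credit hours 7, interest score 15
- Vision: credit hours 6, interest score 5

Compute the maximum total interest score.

24

Treat it as a binary knapsack problem.
Allowing fractional choices, the relaxed optimum would be about 24.8, but courses are indivisible.
Systems: credit hours 7 ≤ 15, interest score 15.
Systems + Vision: credit hours 7 + 6 = 13 ≤ 15, interest score 15 + 5 = 20.
Robotics + Systems: credit hours 7 + 7 = 14 ≤ 15, interest score 9 + 15 = 24.
Best is Robotics and Systems with total interest score 24.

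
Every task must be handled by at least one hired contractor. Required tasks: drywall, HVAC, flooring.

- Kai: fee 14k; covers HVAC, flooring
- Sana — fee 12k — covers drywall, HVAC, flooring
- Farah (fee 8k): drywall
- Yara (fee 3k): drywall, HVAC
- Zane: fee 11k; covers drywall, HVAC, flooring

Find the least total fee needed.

11

Zane alone covers drywall, HVAC, flooring — every task.
Total fee: 11.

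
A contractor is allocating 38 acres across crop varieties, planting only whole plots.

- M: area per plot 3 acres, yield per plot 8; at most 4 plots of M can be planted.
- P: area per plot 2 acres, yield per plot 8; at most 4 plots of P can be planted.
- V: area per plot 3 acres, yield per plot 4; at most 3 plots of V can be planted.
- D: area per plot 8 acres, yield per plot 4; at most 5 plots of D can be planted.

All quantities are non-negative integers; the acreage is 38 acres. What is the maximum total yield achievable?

Take 4×M, 4×P, 3×V, and 1×D: area 37 ≤ 38, yield 4·8 + 4·8 + 3·4 + 1·4 = 80.
P has the best ratio (8/2) and is taken to its limit of 4; remaining capacity is filled optimally with the others.

80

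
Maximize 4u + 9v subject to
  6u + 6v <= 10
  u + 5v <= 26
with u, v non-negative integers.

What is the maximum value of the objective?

9

Relaxing integrality, the LP optimum is 15.00 at (u,v) = (0, 1.67), which is not an integer point.
(u,v)=(0,1): 6·0+6·1=6≤10, 1·0+5·1=5≤26, objective 9.
(u,v)=(1,0): 6·1+6·0=6≤10, 1·1+5·0=1≤26, objective 4.
(u,v)=(0,0): 6·0+6·0=0≤10, 1·0+5·0=0≤26, objective 0.
No feasible integer point exceeds 9.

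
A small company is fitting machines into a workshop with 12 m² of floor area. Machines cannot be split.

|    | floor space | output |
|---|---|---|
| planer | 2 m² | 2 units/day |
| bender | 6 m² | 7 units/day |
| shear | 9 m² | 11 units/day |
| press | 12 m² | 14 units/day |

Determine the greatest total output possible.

Take press: floor space 12 ≤ 12, output 14.
No other feasible combination does better.

14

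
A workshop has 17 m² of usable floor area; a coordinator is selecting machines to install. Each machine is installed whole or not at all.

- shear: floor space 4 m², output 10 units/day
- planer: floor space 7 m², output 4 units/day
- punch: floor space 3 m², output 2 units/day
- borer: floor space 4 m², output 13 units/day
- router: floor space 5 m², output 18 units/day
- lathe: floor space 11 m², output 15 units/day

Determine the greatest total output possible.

43

Take shear, punch, borer, and router: floor space 4 + 3 + 4 + 5 = 16 ≤ 17, output 10 + 2 + 13 + 18 = 43.
No other feasible combination does better.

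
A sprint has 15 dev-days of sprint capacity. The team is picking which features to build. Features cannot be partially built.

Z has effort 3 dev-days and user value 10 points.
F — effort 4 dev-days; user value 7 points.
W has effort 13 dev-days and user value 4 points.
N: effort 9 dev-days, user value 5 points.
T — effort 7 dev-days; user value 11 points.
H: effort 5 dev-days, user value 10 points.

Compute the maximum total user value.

Take Z, T, and H: effort 3 + 7 + 5 = 15 ≤ 15, user value 10 + 11 + 10 = 31.
No other feasible combination does better.

31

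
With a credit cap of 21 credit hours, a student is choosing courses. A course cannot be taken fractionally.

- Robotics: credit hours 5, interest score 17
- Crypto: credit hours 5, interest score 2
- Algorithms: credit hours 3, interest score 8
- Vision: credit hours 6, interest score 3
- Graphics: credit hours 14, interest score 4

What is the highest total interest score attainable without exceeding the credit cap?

This is an integer program with binary decision variables.
Take Robotics, Crypto, Algorithms, and Vision: credit hours 5 + 5 + 3 + 6 = 19 ≤ 21, interest score 17 + 2 + 8 + 3 = 30.
No other feasible combination does better.

30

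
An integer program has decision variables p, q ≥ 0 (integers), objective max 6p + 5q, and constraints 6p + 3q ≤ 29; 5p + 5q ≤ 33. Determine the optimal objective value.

(p,q)=(3,3): 6·3+3·3=27≤29, 5·3+5·3=30≤33, objective 33.
(p,q)=(2,4): 6·2+3·4=24≤29, 5·2+5·4=30≤33, objective 32.
(p,q)=(3,2): 6·3+3·2=24≤29, 5·3+5·2=25≤33, objective 28.
Maximum is 33 at (p,q)=(3,3).

33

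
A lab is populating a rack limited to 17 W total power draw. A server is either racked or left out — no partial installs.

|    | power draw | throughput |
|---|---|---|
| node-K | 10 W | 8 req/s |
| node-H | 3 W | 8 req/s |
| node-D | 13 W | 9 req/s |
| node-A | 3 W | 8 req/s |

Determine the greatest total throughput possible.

Treat it as a binary knapsack problem.
node-D + node-A: power draw 13 + 3 = 16 ≤ 17, throughput 9 + 8 = 17.
node-K + node-H + node-A: power draw 10 + 3 + 3 = 16 ≤ 17, throughput 8 + 8 + 8 = 24.
node-H + node-D: power draw 3 + 13 = 16 ≤ 17, throughput 8 + 9 = 17.
Best is node-K, node-H, and node-A with total throughput 24.

24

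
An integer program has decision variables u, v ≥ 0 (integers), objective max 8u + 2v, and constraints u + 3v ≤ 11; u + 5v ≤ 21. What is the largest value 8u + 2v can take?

88

(u,v)=(11,0): 1·11+3·0=11≤11, 1·11+5·0=11≤21, objective 88.
(u,v)=(10,0): 1·10+3·0=10≤11, 1·10+5·0=10≤21, objective 80.
The best lattice point is (11,0), giving 88.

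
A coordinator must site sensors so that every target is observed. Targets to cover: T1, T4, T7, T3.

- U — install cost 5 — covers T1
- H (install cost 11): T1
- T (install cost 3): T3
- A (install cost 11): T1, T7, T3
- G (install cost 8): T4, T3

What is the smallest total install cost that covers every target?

19

The greedy cost-per-new-target heuristic would pick T, U, G, and A for 27, but a cheaper cover exists.
Choose A and G: together they cover T1, T4, T7, T3 — every target.
Total install cost: 11 + 8 = 19.
No cover costs less than 19.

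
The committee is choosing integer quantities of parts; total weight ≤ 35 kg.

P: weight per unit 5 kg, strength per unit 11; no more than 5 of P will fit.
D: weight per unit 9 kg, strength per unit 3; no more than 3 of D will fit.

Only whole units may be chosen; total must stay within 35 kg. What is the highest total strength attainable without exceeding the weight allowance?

P has the best ratio (11/5); taking only P gives at most 5×11 = 55 (stopped by the supply cap of 5).
Mixing does better — 5×P and 1×D: weight 34 ≤ 35, strength 5·11 + 1·3 = 58.

58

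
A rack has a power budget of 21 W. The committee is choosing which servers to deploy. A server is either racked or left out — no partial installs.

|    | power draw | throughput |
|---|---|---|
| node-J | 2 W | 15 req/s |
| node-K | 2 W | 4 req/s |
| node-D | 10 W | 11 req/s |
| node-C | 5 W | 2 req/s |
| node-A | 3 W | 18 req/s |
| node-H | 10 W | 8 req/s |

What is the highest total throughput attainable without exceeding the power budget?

48

This is a 0-1 knapsack instance.
node-J + node-K + node-D + node-A: power draw 2 + 2 + 10 + 3 = 17 ≤ 21, throughput 15 + 4 + 11 + 18 = 48.
node-J + node-D + node-C + node-A: power draw 2 + 10 + 5 + 3 = 20 ≤ 21, throughput 15 + 11 + 2 + 18 = 46.
node-J + node-K + node-A + node-H: power draw 2 + 2 + 3 + 10 = 17 ≤ 21, throughput 15 + 4 + 18 + 8 = 45.
Best is node-J, node-K, node-D, and node-A with total throughput 48.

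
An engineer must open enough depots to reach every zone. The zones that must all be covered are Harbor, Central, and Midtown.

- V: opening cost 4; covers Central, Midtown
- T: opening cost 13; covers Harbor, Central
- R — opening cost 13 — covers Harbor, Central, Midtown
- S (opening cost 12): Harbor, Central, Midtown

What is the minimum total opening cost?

The greedy cost-per-new-zone heuristic would pick V and S for 16, but a cheaper cover exists.
S alone covers Harbor, Central, Midtown — every zone.
Total opening cost: 12.
No cover costs less than 12.

12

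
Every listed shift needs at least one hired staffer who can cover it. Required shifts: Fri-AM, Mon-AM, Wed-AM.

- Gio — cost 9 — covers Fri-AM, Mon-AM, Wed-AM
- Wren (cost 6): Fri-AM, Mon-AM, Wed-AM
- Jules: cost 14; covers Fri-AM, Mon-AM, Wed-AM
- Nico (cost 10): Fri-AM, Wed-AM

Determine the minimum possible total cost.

This is an integer covering problem.
Wren alone covers Fri-AM, Mon-AM, Wed-AM — every shift.
Total cost: 6.
No cover costs less than 6.

6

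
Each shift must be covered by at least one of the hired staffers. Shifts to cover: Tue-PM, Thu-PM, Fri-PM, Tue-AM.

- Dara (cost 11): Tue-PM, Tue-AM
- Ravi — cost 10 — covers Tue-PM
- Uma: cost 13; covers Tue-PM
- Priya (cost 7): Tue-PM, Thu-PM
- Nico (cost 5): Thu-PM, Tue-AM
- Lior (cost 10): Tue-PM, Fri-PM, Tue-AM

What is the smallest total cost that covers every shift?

Choose Nico and Lior: together they cover Tue-PM, Thu-PM, Fri-PM, Tue-AM — every shift.
Total cost: 5 + 10 = 15.

15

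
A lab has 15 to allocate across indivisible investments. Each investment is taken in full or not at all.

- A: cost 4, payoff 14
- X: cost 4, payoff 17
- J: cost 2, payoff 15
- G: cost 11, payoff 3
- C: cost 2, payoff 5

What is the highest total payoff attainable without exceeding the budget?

This is a 0-1 knapsack instance.
Allowing fractional choices, the relaxed optimum would be about 51.8, but investments are indivisible.
A + X + J: cost 4 + 4 + 2 = 10 ≤ 15, payoff 14 + 17 + 15 = 46.
A + X + J + C: cost 4 + 4 + 2 + 2 = 12 ≤ 15, payoff 14 + 17 + 15 + 5 = 51.
Best is A, X, J, and C with total payoff 51.

51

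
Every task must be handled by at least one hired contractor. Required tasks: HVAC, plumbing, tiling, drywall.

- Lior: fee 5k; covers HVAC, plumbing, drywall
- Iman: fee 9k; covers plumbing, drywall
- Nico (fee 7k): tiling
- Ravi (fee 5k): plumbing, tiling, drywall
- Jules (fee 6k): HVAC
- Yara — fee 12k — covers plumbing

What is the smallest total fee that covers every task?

10

Choose Lior and Ravi: together they cover HVAC, plumbing, tiling, drywall — every task.
Total fee: 5 + 5 = 10.
No cover costs less than 10.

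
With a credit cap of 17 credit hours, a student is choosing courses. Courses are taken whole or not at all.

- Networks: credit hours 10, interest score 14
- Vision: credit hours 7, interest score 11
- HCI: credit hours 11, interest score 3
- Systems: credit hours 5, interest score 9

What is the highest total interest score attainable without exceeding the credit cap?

Allowing fractional choices, the relaxed optimum would be about 27.0, but courses are indivisible.
Vision + Systems: credit hours 7 + 5 = 12 ≤ 17, interest score 11 + 9 = 20.
Networks + Vision: credit hours 10 + 7 = 17 ≤ 17, interest score 14 + 11 = 25.
Networks + Systems: credit hours 10 + 5 = 15 ≤ 17, interest score 14 + 9 = 23.
Best is Networks and Vision with total interest score 25.

25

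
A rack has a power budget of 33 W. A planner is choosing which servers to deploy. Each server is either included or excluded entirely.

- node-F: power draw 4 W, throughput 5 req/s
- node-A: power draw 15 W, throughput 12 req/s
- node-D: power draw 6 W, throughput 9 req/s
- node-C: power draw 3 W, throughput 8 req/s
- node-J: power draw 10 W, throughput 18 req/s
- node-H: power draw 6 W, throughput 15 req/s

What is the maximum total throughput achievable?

This is an integer program with binary decision variables.
node-F + node-D + node-J + node-H: power draw 4 + 6 + 10 + 6 = 26 ≤ 33, throughput 5 + 9 + 18 + 15 = 47.
node-F + node-D + node-C + node-J + node-H: power draw 4 + 6 + 3 + 10 + 6 = 29 ≤ 33, throughput 5 + 9 + 8 + 18 + 15 = 55.
node-D + node-C + node-J + node-H: power draw 6 + 3 + 10 + 6 = 25 ≤ 33, throughput 9 + 8 + 18 + 15 = 50.
Best is node-F, node-D, node-C, node-J, and node-H with total throughput 55.

55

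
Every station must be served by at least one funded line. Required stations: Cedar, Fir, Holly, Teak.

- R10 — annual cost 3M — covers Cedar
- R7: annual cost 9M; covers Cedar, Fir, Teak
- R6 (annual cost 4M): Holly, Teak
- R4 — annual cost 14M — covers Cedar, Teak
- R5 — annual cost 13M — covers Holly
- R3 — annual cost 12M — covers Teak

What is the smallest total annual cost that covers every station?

The greedy cost-per-new-station heuristic would pick R6, R10, and R7 for 16, but a cheaper cover exists.
Choose R7 and R6: together they cover Cedar, Fir, Holly, Teak — every station.
Total annual cost: 9 + 4 = 13.
No cover costs less than 13.

13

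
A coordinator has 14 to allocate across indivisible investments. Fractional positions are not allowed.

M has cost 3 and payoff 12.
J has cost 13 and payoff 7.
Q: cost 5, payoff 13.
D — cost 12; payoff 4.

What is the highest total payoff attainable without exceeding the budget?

This is an integer program with binary decision variables.
Allowing fractional choices, the relaxed optimum would be about 28.2, but investments are indivisible.
Q: cost 5 ≤ 14, payoff 13.
M + Q: cost 3 + 5 = 8 ≤ 14, payoff 12 + 13 = 25.
M: cost 3 ≤ 14, payoff 12.
Best is M and Q with total payoff 25.

25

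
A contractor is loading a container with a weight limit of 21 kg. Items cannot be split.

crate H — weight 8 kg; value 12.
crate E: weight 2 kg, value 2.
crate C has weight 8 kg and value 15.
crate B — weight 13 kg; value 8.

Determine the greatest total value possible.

29

crate C + crate B: weight 8 + 13 = 21 ≤ 21, value 15 + 8 = 23.
crate H + crate E + crate C: weight 8 + 2 + 8 = 18 ≤ 21, value 12 + 2 + 15 = 29.
crate H + crate C: weight 8 + 8 = 16 ≤ 21, value 12 + 15 = 27.
Best is crate H, crate E, and crate C with total value 29.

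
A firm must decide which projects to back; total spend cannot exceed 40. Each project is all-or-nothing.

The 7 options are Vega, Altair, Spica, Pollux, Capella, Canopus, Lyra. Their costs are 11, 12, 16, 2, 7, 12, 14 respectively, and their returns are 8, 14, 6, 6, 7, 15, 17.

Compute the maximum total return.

52

Altair + Canopus + Lyra: cost 12 + 12 + 14 = 38 ≤ 40, return 14 + 15 + 17 = 46.
Altair + Pollux + Canopus + Lyra: cost 12 + 2 + 12 + 14 = 40 ≤ 40, return 14 + 6 + 15 + 17 = 52.
Vega + Pollux + Canopus + Lyra: cost 11 + 2 + 12 + 14 = 39 ≤ 40, return 8 + 6 + 15 + 17 = 46.
Best is Altair, Pollux, Canopus, and Lyra with total return 52.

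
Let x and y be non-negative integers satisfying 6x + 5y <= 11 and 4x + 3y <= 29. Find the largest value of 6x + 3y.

9

(x,y)=(1,1): 6·1+5·1=11≤11, 4·1+3·1=7≤29, objective 9.
(x,y)=(0,2): 6·0+5·2=10≤11, 4·0+3·2=6≤29, objective 6.
(x,y)=(1,0): 6·1+5·0=6≤11, 4·1+3·0=4≤29, objective 6.
No feasible integer point exceeds 9.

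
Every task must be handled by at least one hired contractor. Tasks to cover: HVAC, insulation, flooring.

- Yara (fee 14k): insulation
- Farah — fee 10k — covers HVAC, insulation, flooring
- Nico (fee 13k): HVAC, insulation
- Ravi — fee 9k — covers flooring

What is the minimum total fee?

This is an integer covering problem.
Farah alone covers HVAC, insulation, flooring — every task.
Total fee: 10.
No cover costs less than 10.

10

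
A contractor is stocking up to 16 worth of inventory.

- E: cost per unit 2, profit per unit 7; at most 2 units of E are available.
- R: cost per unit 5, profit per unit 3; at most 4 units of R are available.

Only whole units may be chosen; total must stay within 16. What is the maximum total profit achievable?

2×E and 1×R: cost 9 ≤ 16, profit 2·7 + 1·3 = 17.
2×E and 2×R: cost 14 ≤ 16, profit 2·7 + 2·3 = 20.
Best is 20.

20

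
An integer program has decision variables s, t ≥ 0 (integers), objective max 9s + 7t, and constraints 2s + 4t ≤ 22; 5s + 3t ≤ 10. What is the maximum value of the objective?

21

(s,t)=(0,3) is feasible, giving 21.
(s,t)=(0,2) is feasible, giving 14.
Maximum is 21 at (s,t)=(0,3).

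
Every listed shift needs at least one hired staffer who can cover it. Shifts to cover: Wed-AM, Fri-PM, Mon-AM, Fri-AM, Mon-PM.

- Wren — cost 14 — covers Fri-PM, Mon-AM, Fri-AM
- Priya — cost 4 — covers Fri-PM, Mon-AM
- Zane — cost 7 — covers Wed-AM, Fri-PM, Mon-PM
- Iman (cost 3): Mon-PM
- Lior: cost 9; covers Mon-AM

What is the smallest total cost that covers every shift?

The greedy cost-per-new-shift heuristic would pick Priya, Iman, Zane, and Wren for 28, but a cheaper cover exists.
Choose Wren and Zane: together they cover Wed-AM, Fri-PM, Mon-AM, Fri-AM, Mon-PM — every shift.
Total cost: 14 + 7 = 21.
No cover costs less than 21.

21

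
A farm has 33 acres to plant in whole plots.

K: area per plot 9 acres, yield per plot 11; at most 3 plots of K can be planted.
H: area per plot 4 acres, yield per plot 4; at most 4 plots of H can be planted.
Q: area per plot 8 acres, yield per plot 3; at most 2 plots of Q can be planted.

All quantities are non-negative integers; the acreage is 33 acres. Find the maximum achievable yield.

37

K has the best ratio (11/9); taking only K gives at most 3×11 = 33 (stopped by the area limit).
Mixing does better — 3×K and 1×H: area 31 ≤ 33, yield 3·11 + 1·4 = 37.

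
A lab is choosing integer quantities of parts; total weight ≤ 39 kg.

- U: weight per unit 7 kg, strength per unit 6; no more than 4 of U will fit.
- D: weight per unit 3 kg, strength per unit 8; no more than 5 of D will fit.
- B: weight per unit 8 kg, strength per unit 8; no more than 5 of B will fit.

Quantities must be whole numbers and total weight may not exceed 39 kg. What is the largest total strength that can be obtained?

64

This is a bounded integer knapsack.
D has the best ratio (8/3); taking only D gives at most 5×8 = 40 (stopped by the supply cap of 5).
Mixing does better — 5×D and 3×B: weight 39 ≤ 39, strength 5·8 + 3·8 = 64.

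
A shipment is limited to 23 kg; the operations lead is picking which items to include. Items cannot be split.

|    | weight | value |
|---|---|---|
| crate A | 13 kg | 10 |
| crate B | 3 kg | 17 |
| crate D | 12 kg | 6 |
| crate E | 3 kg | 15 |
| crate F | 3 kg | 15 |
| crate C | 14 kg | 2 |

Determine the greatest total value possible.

Take crate A, crate B, crate E, and crate F: weight 13 + 3 + 3 + 3 = 22 ≤ 23, value 10 + 17 + 15 + 15 = 57.
No other feasible combination does better.

57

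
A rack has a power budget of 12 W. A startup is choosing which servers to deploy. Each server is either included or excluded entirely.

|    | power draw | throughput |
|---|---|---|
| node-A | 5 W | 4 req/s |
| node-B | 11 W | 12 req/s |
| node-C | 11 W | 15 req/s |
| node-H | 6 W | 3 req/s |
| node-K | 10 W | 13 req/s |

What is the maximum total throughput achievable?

15

This is a 0-1 knapsack instance.
Allowing fractional choices, the relaxed optimum would be about 16.3, but servers are indivisible.
node-C: power draw 11 ≤ 12, throughput 15.
node-K: power draw 10 ≤ 12, throughput 13.
node-B: power draw 11 ≤ 12, throughput 12.
Best is node-C with total throughput 15.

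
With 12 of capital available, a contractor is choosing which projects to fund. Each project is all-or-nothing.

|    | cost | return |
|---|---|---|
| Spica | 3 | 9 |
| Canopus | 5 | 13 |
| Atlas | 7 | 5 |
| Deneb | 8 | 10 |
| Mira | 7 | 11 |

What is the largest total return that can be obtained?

This is an integer program with binary decision variables.
Allowing fractional choices, the relaxed optimum would be about 28.3, but projects are indivisible.
Canopus + Mira: cost 5 + 7 = 12 ≤ 12, return 13 + 11 = 24.
Spica + Canopus: cost 3 + 5 = 8 ≤ 12, return 9 + 13 = 22.
Spica + Mira: cost 3 + 7 = 10 ≤ 12, return 9 + 11 = 20.
Best is Canopus and Mira with total return 24.

24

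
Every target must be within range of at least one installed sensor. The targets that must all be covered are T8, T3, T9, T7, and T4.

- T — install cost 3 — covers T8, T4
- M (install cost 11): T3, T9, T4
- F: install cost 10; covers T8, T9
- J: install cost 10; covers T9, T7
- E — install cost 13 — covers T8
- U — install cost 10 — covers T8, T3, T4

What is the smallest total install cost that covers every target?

The greedy cost-per-new-target heuristic would pick T, J, and U for 23, but a cheaper cover exists.
Choose J and U: together they cover T8, T3, T9, T7, T4 — every target.
Total install cost: 10 + 10 = 20.
No cover costs less than 20.

20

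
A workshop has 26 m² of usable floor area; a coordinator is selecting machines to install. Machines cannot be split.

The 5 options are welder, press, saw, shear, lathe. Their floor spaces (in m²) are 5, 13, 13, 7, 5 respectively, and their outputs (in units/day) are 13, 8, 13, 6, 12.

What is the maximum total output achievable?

38

This is a 0-1 knapsack instance.
welder + saw + shear: floor space 5 + 13 + 7 = 25 ≤ 26, output 13 + 13 + 6 = 32.
welder + press + lathe: floor space 5 + 13 + 5 = 23 ≤ 26, output 13 + 8 + 12 = 33.
welder + saw + lathe: floor space 5 + 13 + 5 = 23 ≤ 26, output 13 + 13 + 12 = 38.
Best is welder, saw, and lathe with total output 38.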